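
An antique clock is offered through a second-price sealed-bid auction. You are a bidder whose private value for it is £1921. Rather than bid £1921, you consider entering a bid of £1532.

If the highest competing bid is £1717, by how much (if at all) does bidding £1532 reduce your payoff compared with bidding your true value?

£204

Bidding your value £1921: you win (since £1921 > £1717) and pay £1717. Payoff £204.
Bidding £1532: you lose. Payoff £0.
The competing bid £1717 lies between your shaded bid and your value, so underbidding forfeits an item you could have won at a profitable price.
Loss from deviating = £204 − (£0) = £204.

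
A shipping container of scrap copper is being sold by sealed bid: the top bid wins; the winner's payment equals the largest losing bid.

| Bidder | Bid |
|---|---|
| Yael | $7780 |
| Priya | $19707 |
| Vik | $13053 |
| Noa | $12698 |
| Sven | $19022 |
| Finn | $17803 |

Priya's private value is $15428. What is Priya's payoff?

−$3594

Highest bid: Priya at $19707, so Priya wins.
Second-highest bid: Sven at $19022 — that is the price the winner pays.
Priya's payoff = value − price = $15428 − $19022 = −$3594.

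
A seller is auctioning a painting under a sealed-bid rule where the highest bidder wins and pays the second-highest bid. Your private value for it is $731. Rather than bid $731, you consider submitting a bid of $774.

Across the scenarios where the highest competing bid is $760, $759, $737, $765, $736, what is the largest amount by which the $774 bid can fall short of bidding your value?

$34

$760: truthful gives $0, deviation gives −$29 → loss $29.
$759: truthful gives $0, deviation gives −$28 → loss $28.
$737: truthful gives $0, deviation gives −$6 → loss $6.
$765: truthful gives $0, deviation gives −$34 → loss $34.
$736: truthful gives $0, deviation gives −$5 → loss $5.
Maximum loss: $34.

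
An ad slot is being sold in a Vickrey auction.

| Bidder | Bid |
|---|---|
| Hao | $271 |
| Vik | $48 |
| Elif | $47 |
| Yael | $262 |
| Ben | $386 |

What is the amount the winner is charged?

$271

Highest bid: Ben at $386, so Ben wins.
Second-highest bid: Hao at $271 — that is the price the winner pays.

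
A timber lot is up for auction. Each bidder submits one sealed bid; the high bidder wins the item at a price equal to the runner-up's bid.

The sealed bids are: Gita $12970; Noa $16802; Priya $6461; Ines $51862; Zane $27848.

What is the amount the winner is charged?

$27848

Highest bid: Ines at $51862, so Ines wins.
Second-highest bid: Zane at $27848 — that is the price the winner pays.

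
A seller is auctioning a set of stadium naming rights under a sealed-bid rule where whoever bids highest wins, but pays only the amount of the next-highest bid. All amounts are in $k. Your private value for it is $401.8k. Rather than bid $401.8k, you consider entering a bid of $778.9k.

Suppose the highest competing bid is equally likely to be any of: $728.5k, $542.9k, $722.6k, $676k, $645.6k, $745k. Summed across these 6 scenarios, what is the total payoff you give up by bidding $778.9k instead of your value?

The deviation costs you only when the competing bid falls strictly between $401.8k and $778.9k; elsewhere both bids give the same outcome.
$728.5k: truthful payoff $0k, deviation payoff −$326.7k → loss $326.7k.
$542.9k: truthful payoff $0k, deviation payoff −$141.1k → loss $141.1k.
$722.6k: truthful payoff $0k, deviation payoff −$320.8k → loss $320.8k.
$676k: truthful payoff $0k, deviation payoff −$274.2k → loss $274.2k.
$645.6k: truthful payoff $0k, deviation payoff −$243.8k → loss $243.8k.
$745k: truthful payoff $0k, deviation payoff −$343.2k → loss $343.2k.
Total loss = $326.7k + $141.1k + $320.8k + $274.2k + $243.8k + $343.2k = $1649.8k.

$1649.8k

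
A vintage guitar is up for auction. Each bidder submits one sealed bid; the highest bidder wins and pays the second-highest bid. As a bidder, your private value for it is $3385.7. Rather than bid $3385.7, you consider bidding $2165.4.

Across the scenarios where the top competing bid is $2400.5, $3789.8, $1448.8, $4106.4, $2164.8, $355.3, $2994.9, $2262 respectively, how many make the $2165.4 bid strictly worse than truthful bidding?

The deviation hurts exactly when the highest competing bid lies strictly between $2165.4 and $3385.7 — underbidding then forfeits a profitable win.
$2400.5: inside the interval → strictly worse (loss $985.2).
$3789.8: above both → same outcome either way.
$1448.8: below both → same outcome either way.
$4106.4: above both → same outcome either way.
$2164.8: below both → same outcome either way.
$355.3: below both → same outcome either way.
$2994.9: inside the interval → strictly worse (loss $390.8).
$2262: inside the interval → strictly worse (loss $1123.7).
Count: 3.

3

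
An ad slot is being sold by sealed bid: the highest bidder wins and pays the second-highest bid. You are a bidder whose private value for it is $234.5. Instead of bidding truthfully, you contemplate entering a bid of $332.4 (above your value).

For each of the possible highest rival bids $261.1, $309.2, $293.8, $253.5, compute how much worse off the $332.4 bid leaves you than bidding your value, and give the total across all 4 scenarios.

The deviation costs you only when the competing bid falls strictly between $234.5 and $332.4; elsewhere both bids give the same outcome.
$261.1: truthful payoff $0, deviation payoff −$26.6 → loss $26.6.
$309.2: truthful payoff $0, deviation payoff −$74.7 → loss $74.7.
$293.8: truthful payoff $0, deviation payoff −$59.3 → loss $59.3.
$253.5: truthful payoff $0, deviation payoff −$19 → loss $19.
Total loss = $26.6 + $74.7 + $59.3 + $19 = $179.6.

$179.6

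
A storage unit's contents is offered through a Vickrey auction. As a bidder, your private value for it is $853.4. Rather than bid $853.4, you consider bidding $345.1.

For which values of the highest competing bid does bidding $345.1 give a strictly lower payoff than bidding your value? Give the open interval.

($345.1, $853.4)

If the competing bid is below $345.1, both bids win at the same price — no difference.
If it is above $853.4, both bids lose — no difference.
If it lies strictly between $345.1 and $853.4, bidding your value wins at a price below your value (positive payoff) while bidding $345.1 loses (payoff 0).
So the deviation strictly hurts on the open interval ($345.1, $853.4).
Truthful bidding weakly dominates here: raising your bid can only win items priced above your value, and lowering it can only forfeit items priced below.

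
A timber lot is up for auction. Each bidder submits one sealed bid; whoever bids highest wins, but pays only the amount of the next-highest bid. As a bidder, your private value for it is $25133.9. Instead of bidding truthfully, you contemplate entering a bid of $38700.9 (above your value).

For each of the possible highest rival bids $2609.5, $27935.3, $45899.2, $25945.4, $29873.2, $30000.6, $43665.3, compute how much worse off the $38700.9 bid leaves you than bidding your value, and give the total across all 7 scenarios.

The deviation costs you only when the competing bid falls strictly between $25133.9 and $38700.9; elsewhere both bids give the same outcome.
$2609.5: outcomes coincide → loss $0.
$27935.3: truthful payoff $0, deviation payoff −$2801.4 → loss $2801.4.
$45899.2: outcomes coincide → loss $0.
$25945.4: truthful payoff $0, deviation payoff −$811.5 → loss $811.5.
$29873.2: truthful payoff $0, deviation payoff −$4739.3 → loss $4739.3.
$30000.6: truthful payoff $0, deviation payoff −$4866.7 → loss $4866.7.
$43665.3: outcomes coincide → loss $0.
Total loss = $2801.4 + $811.5 + $4739.3 + $4866.7 = $13218.9.

$13218.9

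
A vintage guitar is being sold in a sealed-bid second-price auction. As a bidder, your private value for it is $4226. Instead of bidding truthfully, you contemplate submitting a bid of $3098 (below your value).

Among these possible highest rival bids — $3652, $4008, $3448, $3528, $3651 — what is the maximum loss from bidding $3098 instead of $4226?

$778

$3652: truthful gives $574, deviation gives $0 → loss $574.
$4008: truthful gives $218, deviation gives $0 → loss $218.
$3448: truthful gives $778, deviation gives $0 → loss $778.
$3528: truthful gives $698, deviation gives $0 → loss $698.
$3651: truthful gives $575, deviation gives $0 → loss $575.
Maximum loss: $778.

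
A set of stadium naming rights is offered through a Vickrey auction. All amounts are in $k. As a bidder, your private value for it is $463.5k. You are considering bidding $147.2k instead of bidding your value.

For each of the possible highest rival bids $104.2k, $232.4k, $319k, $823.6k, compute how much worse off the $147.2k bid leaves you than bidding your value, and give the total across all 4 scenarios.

The deviation costs you only when the competing bid falls strictly between $147.2k and $463.5k; elsewhere both bids give the same outcome.
$104.2k: outcomes coincide → loss $0k.
$232.4k: truthful payoff $231.1k, deviation payoff $0k → loss $231.1k.
$319k: truthful payoff $144.5k, deviation payoff $0k → loss $144.5k.
$823.6k: outcomes coincide → loss $0k.
Total loss = $231.1k + $144.5k = $375.6k.

$375.6k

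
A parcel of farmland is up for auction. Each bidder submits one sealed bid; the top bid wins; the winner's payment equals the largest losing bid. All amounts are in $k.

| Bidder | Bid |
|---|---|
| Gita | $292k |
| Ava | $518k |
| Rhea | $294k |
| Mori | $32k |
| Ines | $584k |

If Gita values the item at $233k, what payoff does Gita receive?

$0k

Highest bid: Ines at $584k, so Ines wins.
Second-highest bid: Ava at $518k — that is the price the winner pays.
Gita did not win, so Gita pays nothing and receives nothing: payoff $0k.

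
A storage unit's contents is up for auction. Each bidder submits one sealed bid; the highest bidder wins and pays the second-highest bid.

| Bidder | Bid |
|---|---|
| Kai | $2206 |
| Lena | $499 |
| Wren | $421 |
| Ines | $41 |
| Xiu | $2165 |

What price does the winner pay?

Highest bid: Kai at $2206, so Kai wins.
Second-highest bid: Xiu at $2165 — that is the price the winner pays.

$2165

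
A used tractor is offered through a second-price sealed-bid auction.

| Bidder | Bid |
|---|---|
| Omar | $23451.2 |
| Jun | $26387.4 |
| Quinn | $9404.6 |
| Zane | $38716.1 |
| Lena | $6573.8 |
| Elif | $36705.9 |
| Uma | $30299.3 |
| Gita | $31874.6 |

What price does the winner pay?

$36705.9

Highest bid: Zane at $38716.1, so Zane wins.
Second-highest bid: Elif at $36705.9 — that is the price the winner pays.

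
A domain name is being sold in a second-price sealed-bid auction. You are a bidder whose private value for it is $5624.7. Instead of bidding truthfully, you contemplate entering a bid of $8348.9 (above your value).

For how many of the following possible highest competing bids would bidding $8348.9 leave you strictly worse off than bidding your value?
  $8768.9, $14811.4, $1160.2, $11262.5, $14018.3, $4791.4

The deviation hurts exactly when the highest competing bid lies strictly between $5624.7 and $8348.9 — overbidding then wins at a price above your value.
$8768.9: above both → same outcome either way.
$14811.4: above both → same outcome either way.
$1160.2: below both → same outcome either way.
$11262.5: above both → same outcome either way.
$14018.3: above both → same outcome either way.
$4791.4: below both → same outcome either way.
Count: 0.

0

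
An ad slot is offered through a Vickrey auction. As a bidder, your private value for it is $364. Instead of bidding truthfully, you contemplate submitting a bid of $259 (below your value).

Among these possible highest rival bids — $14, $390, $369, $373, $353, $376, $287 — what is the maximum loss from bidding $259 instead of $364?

$77

$14: same outcome either way → loss $0.
$390: same outcome either way → loss $0.
$369: same outcome either way → loss $0.
$373: same outcome either way → loss $0.
$353: truthful gives $11, deviation gives $0 → loss $11.
$376: same outcome either way → loss $0.
$287: truthful gives $77, deviation gives $0 → loss $77.
Maximum loss: $77.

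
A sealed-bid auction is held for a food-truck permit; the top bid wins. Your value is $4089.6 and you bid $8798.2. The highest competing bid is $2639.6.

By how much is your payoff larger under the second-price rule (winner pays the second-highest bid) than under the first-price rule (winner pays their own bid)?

$6158.6

You have the highest bid, so you win under either rule.
Second-price: pay $2639.6 → payoff $1450.
First-price: pay your own bid $8798.2 → payoff −$4708.6.
Difference = $1450 − (−$4708.6) = $6158.6.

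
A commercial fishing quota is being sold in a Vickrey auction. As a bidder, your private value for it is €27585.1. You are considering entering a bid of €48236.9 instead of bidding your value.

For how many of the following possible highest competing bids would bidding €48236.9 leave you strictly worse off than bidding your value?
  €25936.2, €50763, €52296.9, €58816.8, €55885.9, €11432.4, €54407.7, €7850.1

The deviation hurts exactly when the highest competing bid lies strictly between €27585.1 and €48236.9 — overbidding then wins at a price above your value.
€25936.2: below both → same outcome either way.
€50763: above both → same outcome either way.
€52296.9: above both → same outcome either way.
€58816.8: above both → same outcome either way.
€55885.9: above both → same outcome either way.
€11432.4: below both → same outcome either way.
€54407.7: above both → same outcome either way.
€7850.1: below both → same outcome either way.
Count: 0.

0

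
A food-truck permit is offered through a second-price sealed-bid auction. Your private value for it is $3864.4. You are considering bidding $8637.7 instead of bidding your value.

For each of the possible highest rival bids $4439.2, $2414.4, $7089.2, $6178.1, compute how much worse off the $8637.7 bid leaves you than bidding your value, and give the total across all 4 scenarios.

$6113.3

The deviation costs you only when the competing bid falls strictly between $3864.4 and $8637.7; elsewhere both bids give the same outcome.
$4439.2: truthful payoff $0, deviation payoff −$574.8 → loss $574.8.
$2414.4: outcomes coincide → loss $0.
$7089.2: truthful payoff $0, deviation payoff −$3224.8 → loss $3224.8.
$6178.1: truthful payoff $0, deviation payoff −$2313.7 → loss $2313.7.
Total loss = $574.8 + $3224.8 + $2313.7 = $6113.3.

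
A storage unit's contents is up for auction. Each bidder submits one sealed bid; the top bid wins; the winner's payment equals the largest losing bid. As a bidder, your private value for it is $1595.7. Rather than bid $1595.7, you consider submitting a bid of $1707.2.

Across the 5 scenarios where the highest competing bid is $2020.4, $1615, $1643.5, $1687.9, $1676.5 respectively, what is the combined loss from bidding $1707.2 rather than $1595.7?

$240.1

The deviation costs you only when the competing bid falls strictly between $1595.7 and $1707.2; elsewhere both bids give the same outcome.
$2020.4: outcomes coincide → loss $0.
$1615: truthful payoff $0, deviation payoff −$19.3 → loss $19.3.
$1643.5: truthful payoff $0, deviation payoff −$47.8 → loss $47.8.
$1687.9: truthful payoff $0, deviation payoff −$92.2 → loss $92.2.
$1676.5: truthful payoff $0, deviation payoff −$80.8 → loss $80.8.
Total loss = $19.3 + $47.8 + $92.2 + $80.8 = $240.1.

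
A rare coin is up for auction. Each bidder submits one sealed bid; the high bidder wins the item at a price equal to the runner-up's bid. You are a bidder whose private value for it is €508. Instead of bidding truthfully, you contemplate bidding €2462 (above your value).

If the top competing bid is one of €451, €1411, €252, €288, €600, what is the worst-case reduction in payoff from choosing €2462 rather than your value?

€903

€451: same outcome either way → loss €0.
€1411: truthful gives €0, deviation gives −€903 → loss €903.
€252: same outcome either way → loss €0.
€288: same outcome either way → loss €0.
€600: truthful gives €0, deviation gives −€92 → loss €92.
Maximum loss: €903.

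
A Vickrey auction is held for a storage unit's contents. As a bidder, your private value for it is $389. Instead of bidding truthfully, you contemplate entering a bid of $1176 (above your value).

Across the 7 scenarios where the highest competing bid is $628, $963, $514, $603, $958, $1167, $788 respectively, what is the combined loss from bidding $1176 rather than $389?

$2898

The deviation costs you only when the competing bid falls strictly between $389 and $1176; elsewhere both bids give the same outcome.
$628: truthful payoff $0, deviation payoff −$239 → loss $239.
$963: truthful payoff $0, deviation payoff −$574 → loss $574.
$514: truthful payoff $0, deviation payoff −$125 → loss $125.
$603: truthful payoff $0, deviation payoff −$214 → loss $214.
$958: truthful payoff $0, deviation payoff −$569 → loss $569.
$1167: truthful payoff $0, deviation payoff −$778 → loss $778.
$788: truthful payoff $0, deviation payoff −$399 → loss $399.
Total loss = $239 + $574 + $125 + $214 + $569 + $778 + $399 = $2898.
Truthful bidding weakly dominates here: raising your bid can only win items priced above your value, and lowering it can only forfeit items priced below.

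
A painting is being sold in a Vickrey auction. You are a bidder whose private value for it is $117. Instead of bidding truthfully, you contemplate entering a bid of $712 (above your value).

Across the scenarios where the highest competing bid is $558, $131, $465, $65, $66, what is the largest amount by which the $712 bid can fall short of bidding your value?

$558: truthful gives $0, deviation gives −$441 → loss $441.
$131: truthful gives $0, deviation gives −$14 → loss $14.
$465: truthful gives $0, deviation gives −$348 → loss $348.
$65: same outcome either way → loss $0.
$66: same outcome either way → loss $0.
Maximum loss: $441.

$441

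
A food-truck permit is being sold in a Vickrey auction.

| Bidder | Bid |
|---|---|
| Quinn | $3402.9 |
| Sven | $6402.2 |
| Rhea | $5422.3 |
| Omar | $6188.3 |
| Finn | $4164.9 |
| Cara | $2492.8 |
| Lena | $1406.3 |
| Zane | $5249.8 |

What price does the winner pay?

Highest bid: Sven at $6402.2, so Sven wins.
Second-highest bid: Omar at $6188.3 — that is the price the winner pays.

$6188.3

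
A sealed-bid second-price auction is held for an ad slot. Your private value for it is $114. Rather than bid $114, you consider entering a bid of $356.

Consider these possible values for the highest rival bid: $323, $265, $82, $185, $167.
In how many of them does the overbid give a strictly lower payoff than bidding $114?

The deviation hurts exactly when the highest competing bid lies strictly between $114 and $356 — overbidding then wins at a price above your value.
$323: inside the interval → strictly worse (loss $209).
$265: inside the interval → strictly worse (loss $151).
$82: below both → same outcome either way.
$185: inside the interval → strictly worse (loss $71).
$167: inside the interval → strictly worse (loss $53).
Count: 4.

4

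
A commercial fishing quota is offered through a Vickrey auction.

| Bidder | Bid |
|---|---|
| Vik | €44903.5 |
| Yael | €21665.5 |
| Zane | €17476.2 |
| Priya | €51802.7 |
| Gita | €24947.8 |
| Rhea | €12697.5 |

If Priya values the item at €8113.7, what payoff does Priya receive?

−€36789.8

Highest bid: Priya at €51802.7, so Priya wins.
Second-highest bid: Vik at €44903.5 — that is the price the winner pays.
Priya's payoff = value − price = €8113.7 − €44903.5 = −€36789.8.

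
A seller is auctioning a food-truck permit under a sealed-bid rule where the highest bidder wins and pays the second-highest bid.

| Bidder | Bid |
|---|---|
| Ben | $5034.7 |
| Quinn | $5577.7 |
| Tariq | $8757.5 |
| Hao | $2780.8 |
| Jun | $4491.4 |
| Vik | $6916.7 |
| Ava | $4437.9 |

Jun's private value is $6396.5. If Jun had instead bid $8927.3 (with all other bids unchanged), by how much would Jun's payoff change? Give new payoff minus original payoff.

−$2361

The highest bid among the other bidders is $8757.5; Jun's bid doesn't change that.
Original bid $4491.4: Jun is not highest (top rival bid is $8757.5); payoff $0.
Alternative bid $8927.3: Jun is highest, pays the top rival bid $8757.5; payoff $6396.5 − $8757.5 = −$2361.
Change in payoff = −$2361 − ($0) = −$2361.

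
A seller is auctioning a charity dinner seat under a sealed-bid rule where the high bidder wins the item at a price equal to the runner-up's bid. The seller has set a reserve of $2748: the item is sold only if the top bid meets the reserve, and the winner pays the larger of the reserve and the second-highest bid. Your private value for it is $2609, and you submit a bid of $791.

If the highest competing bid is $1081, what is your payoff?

$0

Your bid $791 is below the highest competing bid $1081, so you lose. Payoff $0.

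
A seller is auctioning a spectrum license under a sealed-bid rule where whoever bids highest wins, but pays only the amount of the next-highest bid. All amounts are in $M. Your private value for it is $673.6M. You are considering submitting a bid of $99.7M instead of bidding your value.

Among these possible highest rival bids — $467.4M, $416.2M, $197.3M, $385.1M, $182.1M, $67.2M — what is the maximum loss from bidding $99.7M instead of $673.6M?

$467.4M: truthful gives $206.2M, deviation gives $0M → loss $206.2M.
$416.2M: truthful gives $257.4M, deviation gives $0M → loss $257.4M.
$197.3M: truthful gives $476.3M, deviation gives $0M → loss $476.3M.
$385.1M: truthful gives $288.5M, deviation gives $0M → loss $288.5M.
$182.1M: truthful gives $491.5M, deviation gives $0M → loss $491.5M.
$67.2M: same outcome either way → loss $0M.
Maximum loss: $491.5M.

$491.5M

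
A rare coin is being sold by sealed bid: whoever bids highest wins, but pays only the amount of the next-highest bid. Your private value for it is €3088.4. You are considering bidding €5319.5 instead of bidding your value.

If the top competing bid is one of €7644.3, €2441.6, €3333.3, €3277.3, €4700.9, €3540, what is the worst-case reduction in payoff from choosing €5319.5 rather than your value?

€1612.5

€7644.3: same outcome either way → loss €0.
€2441.6: same outcome either way → loss €0.
€3333.3: truthful gives €0, deviation gives −€244.9 → loss €244.9.
€3277.3: truthful gives €0, deviation gives −€188.9 → loss €188.9.
€4700.9: truthful gives €0, deviation gives −€1612.5 → loss €1612.5.
€3540: truthful gives €0, deviation gives −€451.6 → loss €451.6.
Maximum loss: €1612.5.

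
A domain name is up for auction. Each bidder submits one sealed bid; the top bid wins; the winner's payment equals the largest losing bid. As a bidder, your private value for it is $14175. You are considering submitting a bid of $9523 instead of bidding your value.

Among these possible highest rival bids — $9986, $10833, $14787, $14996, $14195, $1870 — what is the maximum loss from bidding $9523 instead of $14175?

$4189

$9986: truthful gives $4189, deviation gives $0 → loss $4189.
$10833: truthful gives $3342, deviation gives $0 → loss $3342.
$14787: same outcome either way → loss $0.
$14996: same outcome either way → loss $0.
$14195: same outcome either way → loss $0.
$1870: same outcome either way → loss $0.
Maximum loss: $4189.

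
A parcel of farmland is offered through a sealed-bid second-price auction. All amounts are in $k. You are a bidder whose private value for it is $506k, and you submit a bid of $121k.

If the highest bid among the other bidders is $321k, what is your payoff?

Your bid $121k is below the highest competing bid $321k, so you lose.
A losing bidder pays nothing and receives nothing: payoff = $0k.

$0k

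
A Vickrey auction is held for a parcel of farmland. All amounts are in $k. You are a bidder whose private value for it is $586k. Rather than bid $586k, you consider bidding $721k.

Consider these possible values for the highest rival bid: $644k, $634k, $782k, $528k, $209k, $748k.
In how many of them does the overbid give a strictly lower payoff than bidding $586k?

2

The deviation hurts exactly when the highest competing bid lies strictly between $586k and $721k — overbidding then wins at a price above your value.
$644k: inside the interval → strictly worse (loss $58k).
$634k: inside the interval → strictly worse (loss $48k).
$782k: above both → same outcome either way.
$528k: below both → same outcome either way.
$209k: below both → same outcome either way.
$748k: above both → same outcome either way.
Count: 2.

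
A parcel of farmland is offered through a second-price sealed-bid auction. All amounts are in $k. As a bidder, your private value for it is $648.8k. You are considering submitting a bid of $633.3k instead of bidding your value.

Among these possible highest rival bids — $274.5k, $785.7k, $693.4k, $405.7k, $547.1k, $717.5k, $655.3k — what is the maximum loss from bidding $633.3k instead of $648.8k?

$0k

$274.5k: same outcome either way → loss $0k.
$785.7k: same outcome either way → loss $0k.
$693.4k: same outcome either way → loss $0k.
$405.7k: same outcome either way → loss $0k.
$547.1k: same outcome either way → loss $0k.
$717.5k: same outcome either way → loss $0k.
$655.3k: same outcome either way → loss $0k.
Maximum loss: $0k.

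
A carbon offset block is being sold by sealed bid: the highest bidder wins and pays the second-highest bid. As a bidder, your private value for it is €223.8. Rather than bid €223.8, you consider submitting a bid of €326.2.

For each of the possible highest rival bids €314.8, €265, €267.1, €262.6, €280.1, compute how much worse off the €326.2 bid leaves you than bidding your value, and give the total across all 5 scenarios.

The deviation costs you only when the competing bid falls strictly between €223.8 and €326.2; elsewhere both bids give the same outcome.
€314.8: truthful payoff €0, deviation payoff −€91 → loss €91.
€265: truthful payoff €0, deviation payoff −€41.2 → loss €41.2.
€267.1: truthful payoff €0, deviation payoff −€43.3 → loss €43.3.
€262.6: truthful payoff €0, deviation payoff −€38.8 → loss €38.8.
€280.1: truthful payoff €0, deviation payoff −€56.3 → loss €56.3.
Total loss = €91 + €41.2 + €43.3 + €38.8 + €56.3 = €270.6.

€270.6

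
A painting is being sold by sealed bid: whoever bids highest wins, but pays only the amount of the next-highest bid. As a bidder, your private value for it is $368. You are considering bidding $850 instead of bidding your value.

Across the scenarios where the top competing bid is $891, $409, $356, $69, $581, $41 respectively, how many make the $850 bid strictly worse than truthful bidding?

The deviation hurts exactly when the highest competing bid lies strictly between $368 and $850 — overbidding then wins at a price above your value.
$891: above both → same outcome either way.
$409: inside the interval → strictly worse (loss $41).
$356: below both → same outcome either way.
$69: below both → same outcome either way.
$581: inside the interval → strictly worse (loss $213).
$41: below both → same outcome either way.
Count: 2.

2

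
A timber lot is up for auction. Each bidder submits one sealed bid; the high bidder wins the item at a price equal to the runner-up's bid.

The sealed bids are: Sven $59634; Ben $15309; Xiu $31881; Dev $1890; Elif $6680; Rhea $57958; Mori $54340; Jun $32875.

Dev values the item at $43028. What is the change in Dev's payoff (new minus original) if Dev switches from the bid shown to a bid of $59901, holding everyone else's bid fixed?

The highest bid among the other bidders is $59634; Dev's bid doesn't change that.
Original bid $1890: Dev is not highest (top rival bid is $59634); payoff $0.
Alternative bid $59901: Dev is highest, pays the top rival bid $59634; payoff $43028 − $59634 = −$16606.
Change in payoff = −$16606 − ($0) = −$16606.

−$16606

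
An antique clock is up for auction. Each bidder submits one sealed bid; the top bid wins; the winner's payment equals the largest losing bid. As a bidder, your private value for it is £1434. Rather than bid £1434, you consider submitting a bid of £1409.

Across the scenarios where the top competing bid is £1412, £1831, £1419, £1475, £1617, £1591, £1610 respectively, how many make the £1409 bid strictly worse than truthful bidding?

2

The deviation hurts exactly when the highest competing bid lies strictly between £1409 and £1434 — underbidding then forfeits a profitable win.
£1412: inside the interval → strictly worse (loss £22).
£1831: above both → same outcome either way.
£1419: inside the interval → strictly worse (loss £15).
£1475: above both → same outcome either way.
£1617: above both → same outcome either way.
£1591: above both → same outcome either way.
£1610: above both → same outcome either way.
Count: 2.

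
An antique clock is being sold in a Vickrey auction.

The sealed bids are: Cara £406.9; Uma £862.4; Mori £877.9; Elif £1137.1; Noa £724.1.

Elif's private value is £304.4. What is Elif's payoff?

−£573.5

Highest bid: Elif at £1137.1, so Elif wins.
Second-highest bid: Mori at £877.9 — that is the price the winner pays.
Elif's payoff = value − price = £304.4 − £877.9 = −£573.5.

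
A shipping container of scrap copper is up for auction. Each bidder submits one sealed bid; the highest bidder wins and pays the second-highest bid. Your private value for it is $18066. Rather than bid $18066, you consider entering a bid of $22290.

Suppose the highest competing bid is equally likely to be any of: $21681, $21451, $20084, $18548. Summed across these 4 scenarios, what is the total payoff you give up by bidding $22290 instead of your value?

The deviation costs you only when the competing bid falls strictly between $18066 and $22290; elsewhere both bids give the same outcome.
$21681: truthful payoff $0, deviation payoff −$3615 → loss $3615.
$21451: truthful payoff $0, deviation payoff −$3385 → loss $3385.
$20084: truthful payoff $0, deviation payoff −$2018 → loss $2018.
$18548: truthful payoff $0, deviation payoff −$482 → loss $482.
Total loss = $3615 + $3385 + $2018 + $482 = $9500.
Truthful bidding weakly dominates here: raising your bid can only win items priced above your value, and lowering it can only forfeit items priced below.

$9500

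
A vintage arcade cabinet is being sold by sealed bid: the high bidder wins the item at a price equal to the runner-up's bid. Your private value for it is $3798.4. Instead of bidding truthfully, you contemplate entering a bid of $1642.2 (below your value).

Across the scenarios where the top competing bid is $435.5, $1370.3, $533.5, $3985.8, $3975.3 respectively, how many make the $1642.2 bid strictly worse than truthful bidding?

The deviation hurts exactly when the highest competing bid lies strictly between $1642.2 and $3798.4 — underbidding then forfeits a profitable win.
$435.5: below both → same outcome either way.
$1370.3: below both → same outcome either way.
$533.5: below both → same outcome either way.
$3985.8: above both → same outcome either way.
$3975.3: above both → same outcome either way.
Count: 0.

0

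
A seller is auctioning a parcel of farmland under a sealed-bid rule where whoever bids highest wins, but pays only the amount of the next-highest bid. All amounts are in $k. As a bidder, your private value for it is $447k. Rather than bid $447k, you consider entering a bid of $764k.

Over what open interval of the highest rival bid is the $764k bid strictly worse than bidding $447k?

($447k, $764k)

If the competing bid is below $447k, both bids win at the same price — no difference.
If it is above $764k, both bids lose — no difference.
If it lies strictly between $447k and $764k, bidding your value loses (payoff 0) while bidding $764k wins at a price above your value (payoff negative).
So the deviation strictly hurts on the open interval ($447k, $764k).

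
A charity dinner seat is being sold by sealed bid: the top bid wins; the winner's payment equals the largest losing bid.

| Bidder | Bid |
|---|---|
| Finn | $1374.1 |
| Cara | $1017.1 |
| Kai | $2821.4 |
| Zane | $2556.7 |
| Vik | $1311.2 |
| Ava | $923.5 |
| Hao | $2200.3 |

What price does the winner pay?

Highest bid: Kai at $2821.4, so Kai wins.
Second-highest bid: Zane at $2556.7 — that is the price the winner pays.

$2556.7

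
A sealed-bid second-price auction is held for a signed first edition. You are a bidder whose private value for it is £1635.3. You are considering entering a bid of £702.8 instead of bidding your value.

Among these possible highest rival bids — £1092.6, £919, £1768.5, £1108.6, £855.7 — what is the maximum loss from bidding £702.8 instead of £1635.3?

£1092.6: truthful gives £542.7, deviation gives £0 → loss £542.7.
£919: truthful gives £716.3, deviation gives £0 → loss £716.3.
£1768.5: same outcome either way → loss £0.
£1108.6: truthful gives £526.7, deviation gives £0 → loss £526.7.
£855.7: truthful gives £779.6, deviation gives £0 → loss £779.6.
Maximum loss: £779.6.

£779.6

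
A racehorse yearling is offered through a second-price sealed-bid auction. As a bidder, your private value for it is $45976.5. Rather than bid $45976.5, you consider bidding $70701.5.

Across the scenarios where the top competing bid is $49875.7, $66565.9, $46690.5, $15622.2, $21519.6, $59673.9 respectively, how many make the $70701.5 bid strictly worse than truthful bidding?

4

The deviation hurts exactly when the highest competing bid lies strictly between $45976.5 and $70701.5 — overbidding then wins at a price above your value.
$49875.7: inside the interval → strictly worse (loss $3899.2).
$66565.9: inside the interval → strictly worse (loss $20589.4).
$46690.5: inside the interval → strictly worse (loss $714).
$15622.2: below both → same outcome either way.
$21519.6: below both → same outcome either way.
$59673.9: inside the interval → strictly worse (loss $13697.4).
Count: 4.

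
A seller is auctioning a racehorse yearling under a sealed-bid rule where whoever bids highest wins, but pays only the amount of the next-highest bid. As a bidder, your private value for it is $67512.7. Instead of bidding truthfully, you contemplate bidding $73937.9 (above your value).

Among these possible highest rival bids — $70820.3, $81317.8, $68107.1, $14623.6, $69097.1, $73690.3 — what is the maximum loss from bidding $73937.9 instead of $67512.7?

$6177.6

$70820.3: truthful gives $0, deviation gives −$3307.6 → loss $3307.6.
$81317.8: same outcome either way → loss $0.
$68107.1: truthful gives $0, deviation gives −$594.4 → loss $594.4.
$14623.6: same outcome either way → loss $0.
$69097.1: truthful gives $0, deviation gives −$1584.4 → loss $1584.4.
$73690.3: truthful gives $0, deviation gives −$6177.6 → loss $6177.6.
Maximum loss: $6177.6.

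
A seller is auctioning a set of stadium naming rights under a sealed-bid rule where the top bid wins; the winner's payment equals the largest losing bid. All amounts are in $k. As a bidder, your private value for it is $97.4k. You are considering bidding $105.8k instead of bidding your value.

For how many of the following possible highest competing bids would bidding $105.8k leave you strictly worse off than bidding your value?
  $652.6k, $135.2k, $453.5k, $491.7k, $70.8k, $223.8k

0

The deviation hurts exactly when the highest competing bid lies strictly between $97.4k and $105.8k — overbidding then wins at a price above your value.
$652.6k: above both → same outcome either way.
$135.2k: above both → same outcome either way.
$453.5k: above both → same outcome either way.
$491.7k: above both → same outcome either way.
$70.8k: below both → same outcome either way.
$223.8k: above both → same outcome either way.
Count: 0.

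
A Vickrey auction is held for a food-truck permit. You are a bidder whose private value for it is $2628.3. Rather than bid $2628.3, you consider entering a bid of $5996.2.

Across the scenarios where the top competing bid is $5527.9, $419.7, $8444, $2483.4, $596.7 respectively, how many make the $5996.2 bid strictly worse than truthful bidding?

The deviation hurts exactly when the highest competing bid lies strictly between $2628.3 and $5996.2 — overbidding then wins at a price above your value.
$5527.9: inside the interval → strictly worse (loss $2899.6).
$419.7: below both → same outcome either way.
$8444: above both → same outcome either way.
$2483.4: below both → same outcome either way.
$596.7: below both → same outcome either way.
Count: 1.

1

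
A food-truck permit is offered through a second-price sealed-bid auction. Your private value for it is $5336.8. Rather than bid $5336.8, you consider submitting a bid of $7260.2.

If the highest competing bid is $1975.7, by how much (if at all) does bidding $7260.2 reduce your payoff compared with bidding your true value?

Bidding your value $5336.8: you win (since $5336.8 > $1975.7) and pay $1975.7. Payoff $3361.1.
Bidding $7260.2: you win and pay $1975.7. Payoff $5336.8 − $1975.7 = $3361.1.
Difference = $3361.1 − $3361.1 = $0; both bids lead to the same outcome because the competing bid is below both your value and your alternative bid.
Truthful bidding weakly dominates here: raising your bid can only win items priced above your value, and lowering it can only forfeit items priced below.

$0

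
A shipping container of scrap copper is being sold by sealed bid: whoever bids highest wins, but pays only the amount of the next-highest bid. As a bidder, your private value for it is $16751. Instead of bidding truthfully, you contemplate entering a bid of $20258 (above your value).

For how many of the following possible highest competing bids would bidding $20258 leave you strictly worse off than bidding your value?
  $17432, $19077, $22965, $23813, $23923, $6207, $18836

3

The deviation hurts exactly when the highest competing bid lies strictly between $16751 and $20258 — overbidding then wins at a price above your value.
$17432: inside the interval → strictly worse (loss $681).
$19077: inside the interval → strictly worse (loss $2326).
$22965: above both → same outcome either way.
$23813: above both → same outcome either way.
$23923: above both → same outcome either way.
$6207: below both → same outcome either way.
$18836: inside the interval → strictly worse (loss $2085).
Count: 3.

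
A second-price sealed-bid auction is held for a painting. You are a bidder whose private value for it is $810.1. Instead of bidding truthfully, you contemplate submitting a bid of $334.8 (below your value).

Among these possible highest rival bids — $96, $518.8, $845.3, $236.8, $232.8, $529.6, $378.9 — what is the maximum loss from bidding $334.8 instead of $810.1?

$431.2

$96: same outcome either way → loss $0.
$518.8: truthful gives $291.3, deviation gives $0 → loss $291.3.
$845.3: same outcome either way → loss $0.
$236.8: same outcome either way → loss $0.
$232.8: same outcome either way → loss $0.
$529.6: truthful gives $280.5, deviation gives $0 → loss $280.5.
$378.9: truthful gives $431.2, deviation gives $0 → loss $431.2.
Maximum loss: $431.2.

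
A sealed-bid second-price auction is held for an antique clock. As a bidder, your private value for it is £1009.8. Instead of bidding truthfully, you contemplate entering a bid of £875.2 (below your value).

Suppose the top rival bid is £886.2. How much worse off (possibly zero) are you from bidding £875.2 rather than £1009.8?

£123.6

Bidding your value £1009.8: you win (since £1009.8 > £886.2) and pay £886.2. Payoff £123.6.
Bidding £875.2: you lose. Payoff £0.
The competing bid £886.2 lies between your shaded bid and your value, so underbidding forfeits an item you could have won at a profitable price.
Loss from deviating = £123.6 − (£0) = £123.6.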